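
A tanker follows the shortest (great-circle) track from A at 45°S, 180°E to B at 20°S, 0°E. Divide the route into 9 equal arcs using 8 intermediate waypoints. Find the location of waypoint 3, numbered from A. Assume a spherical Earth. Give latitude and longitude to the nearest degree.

Write both endpoints as unit vectors p₁, p₂ with components (cos φ cos λ, cos φ sin λ, sin φ).
The central angle between the endpoints is δ = arccos(p₁·p₂) ≈ 2.007 rad (115.0°).
Interpolate at f = 3/9 with slerp weights a = sin((1−f)δ)/sin δ ≈ 1.074, b = sin(fδ)/sin δ ≈ 0.684.
p = a·p₁ + b·p₂ ≈ (-0.116, -0.000, -0.993); φ = arcsin(p_z) ≈ -83.33°, λ = atan2(p_y, p_x) ≈ -180.00°.

≈ 83°S, 180°E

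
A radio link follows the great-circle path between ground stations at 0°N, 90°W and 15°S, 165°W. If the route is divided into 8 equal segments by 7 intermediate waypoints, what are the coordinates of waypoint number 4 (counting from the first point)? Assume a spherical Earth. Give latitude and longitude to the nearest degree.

Convert each endpoint to a unit vector on the sphere (x = cos φ cos λ, y = cos φ sin λ, z = sin φ).
The central angle between the endpoints is δ = arccos(p₁·p₂) ≈ 1.318 rad (75.5°).
Interpolate at f = 4/8 with slerp weights a = sin((1−f)δ)/sin δ ≈ 0.632, b = sin(fδ)/sin δ ≈ 0.632.
p = a·p₁ + b·p₂ ≈ (-0.590, -0.791, -0.164); φ = arcsin(p_z) ≈ -9.42°, λ = atan2(p_y, p_x) ≈ -126.74°.

≈ 9°S, 127°W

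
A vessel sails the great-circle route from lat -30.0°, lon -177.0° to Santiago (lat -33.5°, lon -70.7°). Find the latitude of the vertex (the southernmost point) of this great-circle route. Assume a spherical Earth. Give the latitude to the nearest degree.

≈ -46°

The great circle lies in the plane with unit normal n̂ = (p₁ × p₂)/|p₁ × p₂|.
Here n̂_z ≈ +0.695; the vertex latitude is φ_max = arccos|n̂_z| ≈ 46.0°.
Check via Clairaut: cos φ_max = |cos φ₁| · sin C = cos(30.0°)·sin(126.6°) ≈ 0.695, again giving ≈ 46.0°.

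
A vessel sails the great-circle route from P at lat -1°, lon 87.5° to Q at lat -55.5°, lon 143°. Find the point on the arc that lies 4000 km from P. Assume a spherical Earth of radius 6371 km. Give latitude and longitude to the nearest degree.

The haversine formula gives a central angle δ ≈ 1.229 rad (70.4°) between the endpoints. The total great-circle distance is δ·R ≈ 1.229 × 6371 ≈ 7830 km, so the target fraction is f = 4000/7830 ≈ 0.511.
Interpolate at f ≈ 0.511 with slerp weights a = sin((1−f)δ)/sin δ ≈ 0.600, b = sin(fδ)/sin δ ≈ 0.623.
p = a·p₁ + b·p₂ ≈ (-0.256, 0.812, -0.524); φ = arcsin(p_z) ≈ -31.62°, λ = atan2(p_y, p_x) ≈ 107.48°.

≈ lat -32°, lon 107°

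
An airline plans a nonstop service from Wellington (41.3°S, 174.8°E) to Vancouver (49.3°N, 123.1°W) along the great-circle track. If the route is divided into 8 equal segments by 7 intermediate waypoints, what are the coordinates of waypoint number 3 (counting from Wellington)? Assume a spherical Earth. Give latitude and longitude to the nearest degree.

≈ 7°S, 163°W

Convert each endpoint to a unit vector on the sphere (x = cos φ cos λ, y = cos φ sin λ, z = sin φ).
The central angle between the endpoints is δ = arccos(p₁·p₂) ≈ 1.845 rad (105.7°).
Interpolate at f = 3/8 with slerp weights a = sin((1−f)δ)/sin δ ≈ 0.950, b = sin(fδ)/sin δ ≈ 0.663.
p = a·p₁ + b·p₂ ≈ (-0.947, -0.297, -0.124); φ = arcsin(p_z) ≈ -7.14°, λ = atan2(p_y, p_x) ≈ -162.55°.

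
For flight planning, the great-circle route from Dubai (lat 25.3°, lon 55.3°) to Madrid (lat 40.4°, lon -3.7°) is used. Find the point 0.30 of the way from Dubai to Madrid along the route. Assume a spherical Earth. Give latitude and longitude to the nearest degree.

≈ lat 33°, lon 40°

Convert each endpoint to a unit vector on the sphere (x = cos φ cos λ, y = cos φ sin λ, z = sin φ).
The central angle between the endpoints is δ = arccos(p₁·p₂) ≈ 0.887 rad (50.8°).
Interpolate at f = 0.30 with slerp weights a = sin((1−f)δ)/sin δ ≈ 0.751, b = sin(fδ)/sin δ ≈ 0.339.
p = a·p₁ + b·p₂ ≈ (0.644, 0.541, 0.541); φ = arcsin(p_z) ≈ 32.73°, λ = atan2(p_y, p_x) ≈ 40.04°.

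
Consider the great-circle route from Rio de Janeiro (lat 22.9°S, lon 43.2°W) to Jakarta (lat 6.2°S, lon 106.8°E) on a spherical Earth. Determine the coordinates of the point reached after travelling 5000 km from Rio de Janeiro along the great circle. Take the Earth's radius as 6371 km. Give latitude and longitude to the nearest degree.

≈ lat 45°S, lon 5°E

Convert each endpoint to a unit vector on the sphere (x = cos φ cos λ, y = cos φ sin λ, z = sin φ).
The central angle between the endpoints is δ = arccos(p₁·p₂) ≈ 2.420 rad (138.7°). The total great-circle distance is δ·R ≈ 2.420 × 6371 ≈ 15421 km, so the target fraction is f = 5000/15421 ≈ 0.324.
Interpolate at f ≈ 0.324 with slerp weights a = sin((1−f)δ)/sin δ ≈ 1.511, b = sin(fδ)/sin δ ≈ 1.070.
p = a·p₁ + b·p₂ ≈ (0.707, 0.066, -0.704); φ = arcsin(p_z) ≈ -44.73°, λ = atan2(p_y, p_x) ≈ 5.30°.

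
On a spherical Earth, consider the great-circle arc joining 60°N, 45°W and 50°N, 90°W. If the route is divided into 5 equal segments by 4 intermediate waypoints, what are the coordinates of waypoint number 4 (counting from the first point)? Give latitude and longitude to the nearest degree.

≈ 53°N, 83°W

Convert each endpoint to a unit vector on the sphere (x = cos φ cos λ, y = cos φ sin λ, z = sin φ).
The central angle between the endpoints is δ = arccos(p₁·p₂) ≈ 0.472 rad (27.0°).
Interpolate at f = 4/5 with slerp weights a = sin((1−f)δ)/sin δ ≈ 0.207, b = sin(fδ)/sin δ ≈ 0.811.
p = a·p₁ + b·p₂ ≈ (0.073, -0.595, 0.801); φ = arcsin(p_z) ≈ 53.20°, λ = atan2(p_y, p_x) ≈ -82.97°.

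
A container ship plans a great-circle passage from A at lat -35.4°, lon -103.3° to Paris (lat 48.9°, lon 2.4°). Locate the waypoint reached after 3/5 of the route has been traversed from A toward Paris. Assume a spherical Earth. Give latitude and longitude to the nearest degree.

Convert each endpoint to a unit vector on the sphere (x = cos φ cos λ, y = cos φ sin λ, z = sin φ).
The central angle between the endpoints is δ = arccos(p₁·p₂) ≈ 2.191 rad (125.6°).
Interpolate at f = 3/5 with slerp weights a = sin((1−f)δ)/sin δ ≈ 0.945, b = sin(fδ)/sin δ ≈ 1.189.
p = a·p₁ + b·p₂ ≈ (0.604, -0.717, 0.349); φ = arcsin(p_z) ≈ 20.42°, λ = atan2(p_y, p_x) ≈ -49.88°.

≈ lat 20°, lon -50°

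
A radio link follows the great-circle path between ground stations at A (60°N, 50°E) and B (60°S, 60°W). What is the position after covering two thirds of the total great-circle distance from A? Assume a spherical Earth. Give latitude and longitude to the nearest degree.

Write both endpoints as unit vectors p₁, p₂ with components (cos φ cos λ, cos φ sin λ, sin φ).
The central angle between the endpoints is δ = arccos(p₁·p₂) ≈ 2.560 rad (146.7°).
Interpolate at f = 2/3 with slerp weights a = sin((1−f)δ)/sin δ ≈ 1.371, b = sin(fδ)/sin δ ≈ 1.803.
p = a·p₁ + b·p₂ ≈ (0.891, -0.256, -0.374); φ = arcsin(p_z) ≈ -21.97°, λ = atan2(p_y, p_x) ≈ -16.00°.

≈ (22°S, 16°W)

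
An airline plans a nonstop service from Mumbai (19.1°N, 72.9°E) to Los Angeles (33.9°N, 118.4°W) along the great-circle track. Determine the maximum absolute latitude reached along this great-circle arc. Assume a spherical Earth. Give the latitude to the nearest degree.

The great circle lies in the plane with unit normal n̂ = (p₁ × p₂)/|p₁ × p₂|.
Here n̂_z ≈ +0.190; the vertex latitude is φ_max = arccos|n̂_z| ≈ 79.1°.
Check via Clairaut: cos φ_max = |cos φ₁| · sin C = cos(19.1°)·sin(11.6°) ≈ 0.190, again giving ≈ 79.1°.

≈ 79°N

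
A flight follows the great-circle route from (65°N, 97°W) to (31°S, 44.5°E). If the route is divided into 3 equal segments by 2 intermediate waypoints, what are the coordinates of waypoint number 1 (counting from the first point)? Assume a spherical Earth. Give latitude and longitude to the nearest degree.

≈ (54°N, 2°E)

The haversine formula gives a central angle δ ≈ 2.419 rad (138.6°) between the endpoints.
Interpolate at f = 1/3 with slerp weights a = sin((1−f)δ)/sin δ ≈ 1.511, b = sin(fδ)/sin δ ≈ 1.092.
p = a·p₁ + b·p₂ ≈ (0.590, 0.022, 0.807); φ = arcsin(p_z) ≈ 53.84°, λ = atan2(p_y, p_x) ≈ 2.14°.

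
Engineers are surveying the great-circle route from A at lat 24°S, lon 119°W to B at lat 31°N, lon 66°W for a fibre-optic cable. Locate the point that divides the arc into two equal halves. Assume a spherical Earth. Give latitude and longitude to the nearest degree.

Convert each endpoint to a unit vector on the sphere (x = cos φ cos λ, y = cos φ sin λ, z = sin φ).
The central angle between the endpoints is δ = arccos(p₁·p₂) ≈ 1.306 rad (74.8°).
Interpolate at f = 1/2 with slerp weights a = sin((1−f)δ)/sin δ ≈ 0.629, b = sin(fδ)/sin δ ≈ 0.629.
p = a·p₁ + b·p₂ ≈ (-0.059, -0.996, 0.068); φ = arcsin(p_z) ≈ 3.91°, λ = atan2(p_y, p_x) ≈ -93.41°.

≈ lat 4°N, lon 93°W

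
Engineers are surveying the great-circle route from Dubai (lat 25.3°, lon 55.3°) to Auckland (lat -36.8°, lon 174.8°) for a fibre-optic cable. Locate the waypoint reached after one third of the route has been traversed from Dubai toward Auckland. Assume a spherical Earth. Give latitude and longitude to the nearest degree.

≈ lat 1°, lon 92°

From cos δ = sin φ₁ sin φ₂ + cos φ₁ cos φ₂ cos Δλ, the central angle is δ ≈ 2.230 rad (127.8°).
Interpolate at f = 1/3 with slerp weights a = sin((1−f)δ)/sin δ ≈ 1.261, b = sin(fδ)/sin δ ≈ 0.856.
p = a·p₁ + b·p₂ ≈ (-0.034, 0.999, 0.026); φ = arcsin(p_z) ≈ 1.48°, λ = atan2(p_y, p_x) ≈ 91.94°.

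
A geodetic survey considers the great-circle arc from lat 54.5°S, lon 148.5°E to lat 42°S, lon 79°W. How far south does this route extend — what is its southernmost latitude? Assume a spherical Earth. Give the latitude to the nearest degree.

≈ 71°S

The great circle lies in the plane with unit normal n̂ = (p₁ × p₂)/|p₁ × p₂|.
Here n̂_z ≈ +0.329; the vertex latitude is φ_max = arccos|n̂_z| ≈ 70.8°.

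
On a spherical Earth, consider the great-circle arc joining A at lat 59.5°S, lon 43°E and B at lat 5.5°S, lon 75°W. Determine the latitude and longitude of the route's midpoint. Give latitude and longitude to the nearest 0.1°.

Convert each endpoint to a unit vector on the sphere (x = cos φ cos λ, y = cos φ sin λ, z = sin φ).
The central angle between the endpoints is δ = arccos(p₁·p₂) ≈ 1.726 rad (98.9°).
Interpolate at f = 1/2 with slerp weights a = sin((1−f)δ)/sin δ ≈ 0.769, b = sin(fδ)/sin δ ≈ 0.769.
p = a·p₁ + b·p₂ ≈ (0.484, -0.473, -0.736); φ = arcsin(p_z) ≈ -47.42°, λ = atan2(p_y, p_x) ≈ -44.38°.

≈ lat 47.4°S, lon 44.4°W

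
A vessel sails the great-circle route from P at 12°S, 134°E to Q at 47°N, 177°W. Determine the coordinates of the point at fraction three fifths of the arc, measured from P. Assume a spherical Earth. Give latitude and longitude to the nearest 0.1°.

Convert each endpoint to a unit vector on the sphere (x = cos φ cos λ, y = cos φ sin λ, z = sin φ).
The central angle between the endpoints is δ = arccos(p₁·p₂) ≈ 1.281 rad (73.4°).
Interpolate at f = 3/5 with slerp weights a = sin((1−f)δ)/sin δ ≈ 0.512, b = sin(fδ)/sin δ ≈ 0.725.
p = a·p₁ + b·p₂ ≈ (-0.842, 0.334, 0.424); φ = arcsin(p_z) ≈ 25.10°, λ = atan2(p_y, p_x) ≈ 158.35°.

≈ 25.1°N, 158.3°E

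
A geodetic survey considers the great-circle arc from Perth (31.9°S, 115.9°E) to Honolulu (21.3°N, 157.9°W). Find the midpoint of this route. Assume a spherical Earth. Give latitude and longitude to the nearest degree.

Convert each endpoint to a unit vector on the sphere (x = cos φ cos λ, y = cos φ sin λ, z = sin φ).
The central angle between the endpoints is δ = arccos(p₁·p₂) ≈ 1.711 rad (98.0°).
Interpolate at f = 1/2 with slerp weights a = sin((1−f)δ)/sin δ ≈ 0.762, b = sin(fδ)/sin δ ≈ 0.762.
p = a·p₁ + b·p₂ ≈ (-0.941, 0.315, -0.126); φ = arcsin(p_z) ≈ -7.23°, λ = atan2(p_y, p_x) ≈ 161.49°.

≈ (7°S, 161°E)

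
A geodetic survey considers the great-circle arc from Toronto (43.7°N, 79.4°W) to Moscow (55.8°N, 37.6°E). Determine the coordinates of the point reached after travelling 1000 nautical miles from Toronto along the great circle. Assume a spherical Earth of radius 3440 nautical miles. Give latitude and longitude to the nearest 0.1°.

Write both endpoints as unit vectors p₁, p₂ with components (cos φ cos λ, cos φ sin λ, sin φ).
The central angle between the endpoints is δ = arccos(p₁·p₂) ≈ 1.173 rad (67.2°). The total great-circle distance is δ·R ≈ 1.173 × 3440 ≈ 4037 nmi, so the target fraction is f = 1000/4037 ≈ 0.248.
Interpolate at f ≈ 0.248 with slerp weights a = sin((1−f)δ)/sin δ ≈ 0.838, b = sin(fδ)/sin δ ≈ 0.311.
p = a·p₁ + b·p₂ ≈ (0.250, -0.489, 0.836); φ = arcsin(p_z) ≈ 56.71°, λ = atan2(p_y, p_x) ≈ -62.92°.

≈ 56.7°N, 62.9°W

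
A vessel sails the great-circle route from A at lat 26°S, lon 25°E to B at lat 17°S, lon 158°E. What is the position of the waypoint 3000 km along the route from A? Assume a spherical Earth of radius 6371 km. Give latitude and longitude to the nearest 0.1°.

Write both endpoints as unit vectors p₁, p₂ with components (cos φ cos λ, cos φ sin λ, sin φ).
The central angle between the endpoints is δ = arccos(p₁·p₂) ≈ 2.047 rad (117.3°). The total great-circle distance is δ·R ≈ 2.047 × 6371 ≈ 13039 km, so the target fraction is f = 3000/13039 ≈ 0.230.
Interpolate at f ≈ 0.230 with slerp weights a = sin((1−f)δ)/sin δ ≈ 1.125, b = sin(fδ)/sin δ ≈ 0.510.
p = a·p₁ + b·p₂ ≈ (0.464, 0.610, -0.642); φ = arcsin(p_z) ≈ -39.97°, λ = atan2(p_y, p_x) ≈ 52.76°.

≈ lat 40.0°S, lon 52.8°E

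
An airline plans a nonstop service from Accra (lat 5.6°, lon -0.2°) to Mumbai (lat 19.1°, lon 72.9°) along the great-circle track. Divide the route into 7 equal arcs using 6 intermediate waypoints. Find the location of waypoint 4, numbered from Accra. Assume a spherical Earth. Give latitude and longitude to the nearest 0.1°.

≈ lat 16.2°, lon 40.5°

Write both endpoints as unit vectors p₁, p₂ with components (cos φ cos λ, cos φ sin λ, sin φ).
The central angle between the endpoints is δ = arccos(p₁·p₂) ≈ 1.261 rad (72.2°).
Interpolate at f = 4/7 with slerp weights a = sin((1−f)δ)/sin δ ≈ 0.540, b = sin(fδ)/sin δ ≈ 0.693.
p = a·p₁ + b·p₂ ≈ (0.730, 0.624, 0.279); φ = arcsin(p_z) ≈ 16.22°, λ = atan2(p_y, p_x) ≈ 40.51°.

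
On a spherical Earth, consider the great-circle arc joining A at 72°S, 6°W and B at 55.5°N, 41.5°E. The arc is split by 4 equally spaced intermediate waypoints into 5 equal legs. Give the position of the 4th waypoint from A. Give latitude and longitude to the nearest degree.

≈ 30°N, 33°E

Write both endpoints as unit vectors p₁, p₂ with components (cos φ cos λ, cos φ sin λ, sin φ).
The central angle between the endpoints is δ = arccos(p₁·p₂) ≈ 2.299 rad (131.7°).
Interpolate at f = 4/5 with slerp weights a = sin((1−f)δ)/sin δ ≈ 0.595, b = sin(fδ)/sin δ ≈ 1.292.
p = a·p₁ + b·p₂ ≈ (0.731, 0.466, 0.499); φ = arcsin(p_z) ≈ 29.95°, λ = atan2(p_y, p_x) ≈ 32.51°.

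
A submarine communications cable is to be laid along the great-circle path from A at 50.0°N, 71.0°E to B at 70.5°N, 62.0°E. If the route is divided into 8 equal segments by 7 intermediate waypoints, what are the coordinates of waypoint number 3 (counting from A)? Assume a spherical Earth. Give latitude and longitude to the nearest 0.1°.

From cos δ = sin φ₁ sin φ₂ + cos φ₁ cos φ₂ cos Δλ, the central angle is δ ≈ 0.365 rad (20.9°).
Interpolate at f = 3/8 with slerp weights a = sin((1−f)δ)/sin δ ≈ 0.634, b = sin(fδ)/sin δ ≈ 0.382.
p = a·p₁ + b·p₂ ≈ (0.192, 0.498, 0.846); φ = arcsin(p_z) ≈ 57.75°, λ = atan2(p_y, p_x) ≈ 68.86°.

≈ 57.7°N, 68.9°E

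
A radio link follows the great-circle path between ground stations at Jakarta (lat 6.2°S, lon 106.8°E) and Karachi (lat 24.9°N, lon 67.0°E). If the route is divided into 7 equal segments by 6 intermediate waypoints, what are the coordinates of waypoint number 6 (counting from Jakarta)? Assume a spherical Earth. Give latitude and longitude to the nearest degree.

≈ lat 21°N, lon 73°E

Write both endpoints as unit vectors p₁, p₂ with components (cos φ cos λ, cos φ sin λ, sin φ).
The central angle between the endpoints is δ = arccos(p₁·p₂) ≈ 0.867 rad (49.7°).
Interpolate at f = 6/7 with slerp weights a = sin((1−f)δ)/sin δ ≈ 0.162, b = sin(fδ)/sin δ ≈ 0.887.
p = a·p₁ + b·p₂ ≈ (0.268, 0.895, 0.356); φ = arcsin(p_z) ≈ 20.86°, λ = atan2(p_y, p_x) ≈ 73.34°.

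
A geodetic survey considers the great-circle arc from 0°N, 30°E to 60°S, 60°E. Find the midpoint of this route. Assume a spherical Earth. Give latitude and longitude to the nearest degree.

≈ 31°S, 40°E

Write both endpoints as unit vectors p₁, p₂ with components (cos φ cos λ, cos φ sin λ, sin φ).
The central angle between the endpoints is δ = arccos(p₁·p₂) ≈ 1.123 rad (64.3°).
Interpolate at f = 1/2 with slerp weights a = sin((1−f)δ)/sin δ ≈ 0.591, b = sin(fδ)/sin δ ≈ 0.591.
p = a·p₁ + b·p₂ ≈ (0.659, 0.551, -0.512); φ = arcsin(p_z) ≈ -30.77°, λ = atan2(p_y, p_x) ≈ 39.90°.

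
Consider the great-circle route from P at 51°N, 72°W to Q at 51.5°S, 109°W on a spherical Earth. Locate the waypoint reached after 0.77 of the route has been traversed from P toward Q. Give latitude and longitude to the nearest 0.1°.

Write both endpoints as unit vectors p₁, p₂ with components (cos φ cos λ, cos φ sin λ, sin φ).
The central angle between the endpoints is δ = arccos(p₁·p₂) ≈ 1.871 rad (107.2°).
Interpolate at f = 0.77 with slerp weights a = sin((1−f)δ)/sin δ ≈ 0.437, b = sin(fδ)/sin δ ≈ 1.038.
p = a·p₁ + b·p₂ ≈ (-0.125, -0.872, -0.473); φ = arcsin(p_z) ≈ -28.22°, λ = atan2(p_y, p_x) ≈ -98.18°.

≈ 28.2°S, 98.2°W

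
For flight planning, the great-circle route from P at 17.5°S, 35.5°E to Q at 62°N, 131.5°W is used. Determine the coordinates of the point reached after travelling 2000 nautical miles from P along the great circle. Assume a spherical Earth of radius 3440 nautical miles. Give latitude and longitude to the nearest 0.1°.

≈ 15.5°N, 30.7°E

Write both endpoints as unit vectors p₁, p₂ with components (cos φ cos λ, cos φ sin λ, sin φ).
The central angle between the endpoints is δ = arccos(p₁·p₂) ≈ 2.349 rad (134.6°). The total great-circle distance is δ·R ≈ 2.349 × 3440 ≈ 8079 nmi, so the target fraction is f = 2000/8079 ≈ 0.248.
Interpolate at f ≈ 0.248 with slerp weights a = sin((1−f)δ)/sin δ ≈ 1.377, b = sin(fδ)/sin δ ≈ 0.771.
p = a·p₁ + b·p₂ ≈ (0.829, 0.491, 0.267); φ = arcsin(p_z) ≈ 15.47°, λ = atan2(p_y, p_x) ≈ 30.65°.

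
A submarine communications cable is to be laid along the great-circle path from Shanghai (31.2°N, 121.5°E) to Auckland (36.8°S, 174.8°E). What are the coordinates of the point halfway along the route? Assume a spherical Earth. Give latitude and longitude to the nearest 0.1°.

Write both endpoints as unit vectors p₁, p₂ with components (cos φ cos λ, cos φ sin λ, sin φ).
The central angle between the endpoints is δ = arccos(p₁·p₂) ≈ 1.472 rad (84.3°).
Interpolate at f = 1/2 with slerp weights a = sin((1−f)δ)/sin δ ≈ 0.675, b = sin(fδ)/sin δ ≈ 0.675.
p = a·p₁ + b·p₂ ≈ (-0.839, 0.541, -0.055); φ = arcsin(p_z) ≈ -3.13°, λ = atan2(p_y, p_x) ≈ 147.20°.

≈ 3.1°S, 147.2°E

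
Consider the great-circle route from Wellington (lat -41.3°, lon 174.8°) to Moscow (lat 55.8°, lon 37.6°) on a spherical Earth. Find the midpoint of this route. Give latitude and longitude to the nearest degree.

≈ lat 18°, lon 126°

Write both endpoints as unit vectors p₁, p₂ with components (cos φ cos λ, cos φ sin λ, sin φ).
The central angle between the endpoints is δ = arccos(p₁·p₂) ≈ 2.598 rad (148.8°).
Interpolate at f = 1/2 with slerp weights a = sin((1−f)δ)/sin δ ≈ 1.862, b = sin(fδ)/sin δ ≈ 1.862.
p = a·p₁ + b·p₂ ≈ (-0.564, 0.765, 0.311); φ = arcsin(p_z) ≈ 18.12°, λ = atan2(p_y, p_x) ≈ 126.38°.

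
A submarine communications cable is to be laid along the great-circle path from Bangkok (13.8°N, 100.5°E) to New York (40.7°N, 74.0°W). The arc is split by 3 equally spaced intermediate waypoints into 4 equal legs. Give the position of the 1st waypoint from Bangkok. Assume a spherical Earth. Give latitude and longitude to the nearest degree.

≈ 45°N, 97°E

Write both endpoints as unit vectors p₁, p₂ with components (cos φ cos λ, cos φ sin λ, sin φ).
The central angle between the endpoints is δ = arccos(p₁·p₂) ≈ 2.186 rad (125.3°).
Interpolate at f = 1/4 with slerp weights a = sin((1−f)δ)/sin δ ≈ 1.222, b = sin(fδ)/sin δ ≈ 0.637.
p = a·p₁ + b·p₂ ≈ (-0.083, 0.703, 0.707); φ = arcsin(p_z) ≈ 44.95°, λ = atan2(p_y, p_x) ≈ 96.75°.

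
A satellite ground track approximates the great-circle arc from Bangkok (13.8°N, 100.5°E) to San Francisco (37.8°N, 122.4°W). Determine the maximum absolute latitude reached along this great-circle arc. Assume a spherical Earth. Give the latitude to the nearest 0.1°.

≈ 54.9°N

The great circle lies in the plane with unit normal n̂ = (p₁ × p₂)/|p₁ × p₂|.
Here n̂_z ≈ +0.574; the vertex latitude is φ_max = arccos|n̂_z| ≈ 54.9°.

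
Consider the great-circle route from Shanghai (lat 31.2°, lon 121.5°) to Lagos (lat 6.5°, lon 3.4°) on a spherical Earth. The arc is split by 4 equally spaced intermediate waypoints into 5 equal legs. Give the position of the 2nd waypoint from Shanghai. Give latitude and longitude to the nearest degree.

Convert each endpoint to a unit vector on the sphere (x = cos φ cos λ, y = cos φ sin λ, z = sin φ).
The central angle between the endpoints is δ = arccos(p₁·p₂) ≈ 1.919 rad (110.0°).
Interpolate at f = 2/5 with slerp weights a = sin((1−f)δ)/sin δ ≈ 0.972, b = sin(fδ)/sin δ ≈ 0.739.
p = a·p₁ + b·p₂ ≈ (0.299, 0.752, 0.587); φ = arcsin(p_z) ≈ 35.95°, λ = atan2(p_y, p_x) ≈ 68.35°.

≈ lat 36°, lon 68°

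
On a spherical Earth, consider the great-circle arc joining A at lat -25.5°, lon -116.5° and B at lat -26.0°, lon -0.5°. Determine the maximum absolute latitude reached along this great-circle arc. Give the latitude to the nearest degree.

The great circle lies in the plane with unit normal n̂ = (p₁ × p₂)/|p₁ × p₂|.
Here n̂_z ≈ +0.740; the vertex latitude is φ_max = arccos|n̂_z| ≈ 42.3°.

≈ -42°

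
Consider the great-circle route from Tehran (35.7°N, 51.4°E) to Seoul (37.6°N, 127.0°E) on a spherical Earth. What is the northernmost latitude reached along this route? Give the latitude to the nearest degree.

≈ 43°N

The great circle lies in the plane with unit normal n̂ = (p₁ × p₂)/|p₁ × p₂|.
Here n̂_z ≈ +0.728; the vertex latitude is φ_max = arccos|n̂_z| ≈ 43.3°.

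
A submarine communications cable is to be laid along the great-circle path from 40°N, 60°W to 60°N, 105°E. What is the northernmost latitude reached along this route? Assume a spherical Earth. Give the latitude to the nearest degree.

≈ 84°N

The great circle lies in the plane with unit normal n̂ = (p₁ × p₂)/|p₁ × p₂|.
Here n̂_z ≈ +0.101; the vertex latitude is φ_max = arccos|n̂_z| ≈ 84.2°.
Check via Clairaut: cos φ_max = |cos φ₁| · sin C = cos(40.0°)·sin(7.6°) ≈ 0.101, again giving ≈ 84.2°.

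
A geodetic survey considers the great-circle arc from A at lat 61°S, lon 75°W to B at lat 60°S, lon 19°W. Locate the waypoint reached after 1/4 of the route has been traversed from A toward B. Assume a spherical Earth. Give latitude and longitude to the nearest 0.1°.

≈ lat 63.0°S, lon 61.4°W

Write both endpoints as unit vectors p₁, p₂ with components (cos φ cos λ, cos φ sin λ, sin φ).
The central angle between the endpoints is δ = arccos(p₁·p₂) ≈ 0.467 rad (26.7°).
Interpolate at f = 1/4 with slerp weights a = sin((1−f)δ)/sin δ ≈ 0.762, b = sin(fδ)/sin δ ≈ 0.259.
p = a·p₁ + b·p₂ ≈ (0.218, -0.399, -0.891); φ = arcsin(p_z) ≈ -62.96°, λ = atan2(p_y, p_x) ≈ -61.36°.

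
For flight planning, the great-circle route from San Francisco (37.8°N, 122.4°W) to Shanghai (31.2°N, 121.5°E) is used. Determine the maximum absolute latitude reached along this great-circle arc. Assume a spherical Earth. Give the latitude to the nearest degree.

≈ 53°N

The great circle lies in the plane with unit normal n̂ = (p₁ × p₂)/|p₁ × p₂|.
Here n̂_z ≈ -0.607; the vertex latitude is φ_max = arccos|n̂_z| ≈ 52.6°.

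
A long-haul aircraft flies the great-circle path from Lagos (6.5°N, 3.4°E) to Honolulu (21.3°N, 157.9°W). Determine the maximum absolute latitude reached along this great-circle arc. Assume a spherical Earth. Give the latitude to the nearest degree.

≈ 57°N

The great circle lies in the plane with unit normal n̂ = (p₁ × p₂)/|p₁ × p₂|.
Here n̂_z ≈ -0.540; the vertex latitude is φ_max = arccos|n̂_z| ≈ 57.3°.
Check via Clairaut: cos φ_max = |cos φ₁| · sin C = cos(6.5°)·sin(33.0°) ≈ 0.540, again giving ≈ 57.3°.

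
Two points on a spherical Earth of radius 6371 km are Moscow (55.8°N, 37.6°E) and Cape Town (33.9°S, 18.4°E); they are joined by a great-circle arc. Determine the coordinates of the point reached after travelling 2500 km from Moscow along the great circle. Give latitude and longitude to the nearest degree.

≈ 34°N, 30°E

The haversine formula gives a central angle δ ≈ 1.592 rad (91.2°) between the endpoints. The total great-circle distance is δ·R ≈ 1.592 × 6371 ≈ 10140 km, so the target fraction is f = 2500/10140 ≈ 0.247.
Interpolate at f ≈ 0.247 with slerp weights a = sin((1−f)δ)/sin δ ≈ 0.932, b = sin(fδ)/sin δ ≈ 0.382.
p = a·p₁ + b·p₂ ≈ (0.716, 0.420, 0.557); φ = arcsin(p_z) ≈ 33.88°, λ = atan2(p_y, p_x) ≈ 30.38°.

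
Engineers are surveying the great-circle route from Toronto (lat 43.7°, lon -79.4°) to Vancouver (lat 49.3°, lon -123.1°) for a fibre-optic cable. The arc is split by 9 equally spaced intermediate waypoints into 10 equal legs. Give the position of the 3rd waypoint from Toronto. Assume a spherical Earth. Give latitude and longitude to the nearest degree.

≈ lat 47°, lon -91°

Convert each endpoint to a unit vector on the sphere (x = cos φ cos λ, y = cos φ sin λ, z = sin φ).
The central angle between the endpoints is δ = arccos(p₁·p₂) ≈ 0.526 rad (30.2°).
Interpolate at f = 3/10 with slerp weights a = sin((1−f)δ)/sin δ ≈ 0.717, b = sin(fδ)/sin δ ≈ 0.313.
p = a·p₁ + b·p₂ ≈ (-0.016, -0.680, 0.733); φ = arcsin(p_z) ≈ 47.11°, λ = atan2(p_y, p_x) ≈ -91.36°.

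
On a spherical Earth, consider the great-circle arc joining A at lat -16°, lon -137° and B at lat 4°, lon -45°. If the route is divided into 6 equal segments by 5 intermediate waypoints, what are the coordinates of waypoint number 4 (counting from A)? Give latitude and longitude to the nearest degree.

Write both endpoints as unit vectors p₁, p₂ with components (cos φ cos λ, cos φ sin λ, sin φ).
The central angle between the endpoints is δ = arccos(p₁·p₂) ≈ 1.624 rad (93.0°).
Interpolate at f = 4/6 with slerp weights a = sin((1−f)δ)/sin δ ≈ 0.516, b = sin(fδ)/sin δ ≈ 0.884.
p = a·p₁ + b·p₂ ≈ (0.261, -0.962, -0.081); φ = arcsin(p_z) ≈ -4.62°, λ = atan2(p_y, p_x) ≈ -74.81°.

≈ lat -5°, lon -75°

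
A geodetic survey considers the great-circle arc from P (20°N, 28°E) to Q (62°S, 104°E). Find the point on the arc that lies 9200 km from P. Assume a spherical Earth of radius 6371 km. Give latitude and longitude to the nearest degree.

Convert each endpoint to a unit vector on the sphere (x = cos φ cos λ, y = cos φ sin λ, z = sin φ).
The central angle between the endpoints is δ = arccos(p₁·p₂) ≈ 1.767 rad (101.3°). The total great-circle distance is δ·R ≈ 1.767 × 6371 ≈ 11260 km, so the target fraction is f = 9200/11260 ≈ 0.817.
Interpolate at f ≈ 0.817 with slerp weights a = sin((1−f)δ)/sin δ ≈ 0.324, b = sin(fδ)/sin δ ≈ 1.011.
p = a·p₁ + b·p₂ ≈ (0.154, 0.604, -0.782); φ = arcsin(p_z) ≈ -51.47°, λ = atan2(p_y, p_x) ≈ 75.70°.

≈ (51°S, 76°E)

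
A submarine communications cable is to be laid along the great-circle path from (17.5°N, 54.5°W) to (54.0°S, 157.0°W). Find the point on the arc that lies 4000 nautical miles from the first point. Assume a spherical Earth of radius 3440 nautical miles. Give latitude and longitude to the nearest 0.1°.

Write both endpoints as unit vectors p₁, p₂ with components (cos φ cos λ, cos φ sin λ, sin φ).
The central angle between the endpoints is δ = arccos(p₁·p₂) ≈ 1.944 rad (111.4°). The total great-circle distance is δ·R ≈ 1.944 × 3440 ≈ 6687 nmi, so the target fraction is f = 4000/6687 ≈ 0.598.
Interpolate at f ≈ 0.598 with slerp weights a = sin((1−f)δ)/sin δ ≈ 0.756, b = sin(fδ)/sin δ ≈ 0.986.
p = a·p₁ + b·p₂ ≈ (-0.115, -0.814, -0.570); φ = arcsin(p_z) ≈ -34.76°, λ = atan2(p_y, p_x) ≈ -98.02°.

≈ (34.8°S, 98.0°W)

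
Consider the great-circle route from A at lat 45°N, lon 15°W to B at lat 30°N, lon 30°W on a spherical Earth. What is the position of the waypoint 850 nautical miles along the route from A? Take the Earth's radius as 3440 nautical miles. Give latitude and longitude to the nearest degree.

Convert each endpoint to a unit vector on the sphere (x = cos φ cos λ, y = cos φ sin λ, z = sin φ).
The central angle between the endpoints is δ = arccos(p₁·p₂) ≈ 0.333 rad (19.1°). The total great-circle distance is δ·R ≈ 0.333 × 3440 ≈ 1146 nmi, so the target fraction is f = 850/1146 ≈ 0.742.
Interpolate at f ≈ 0.742 with slerp weights a = sin((1−f)δ)/sin δ ≈ 0.263, b = sin(fδ)/sin δ ≈ 0.748.
p = a·p₁ + b·p₂ ≈ (0.740, -0.372, 0.560); φ = arcsin(p_z) ≈ 34.04°, λ = atan2(p_y, p_x) ≈ -26.68°.

≈ lat 34°N, lon 27°W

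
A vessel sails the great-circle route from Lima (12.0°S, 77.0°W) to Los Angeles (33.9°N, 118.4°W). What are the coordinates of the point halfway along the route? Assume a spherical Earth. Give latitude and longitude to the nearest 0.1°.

Write both endpoints as unit vectors p₁, p₂ with components (cos φ cos λ, cos φ sin λ, sin φ).
The central angle between the endpoints is δ = arccos(p₁·p₂) ≈ 1.055 rad (60.5°).
Interpolate at f = 1/2 with slerp weights a = sin((1−f)δ)/sin δ ≈ 0.579, b = sin(fδ)/sin δ ≈ 0.579.
p = a·p₁ + b·p₂ ≈ (-0.101, -0.974, 0.202); φ = arcsin(p_z) ≈ 11.68°, λ = atan2(p_y, p_x) ≈ -95.93°.

≈ 11.7°N, 95.9°W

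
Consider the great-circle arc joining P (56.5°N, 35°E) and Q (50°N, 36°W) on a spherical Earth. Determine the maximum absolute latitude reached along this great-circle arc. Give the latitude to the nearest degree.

The great circle lies in the plane with unit normal n̂ = (p₁ × p₂)/|p₁ × p₂|.
Here n̂_z ≈ -0.511; the vertex latitude is φ_max = arccos|n̂_z| ≈ 59.3°.
Check via Clairaut: cos φ_max = |cos φ₁| · sin C = cos(56.5°)·sin(67.8°) ≈ 0.511, again giving ≈ 59.3°.

≈ 59°N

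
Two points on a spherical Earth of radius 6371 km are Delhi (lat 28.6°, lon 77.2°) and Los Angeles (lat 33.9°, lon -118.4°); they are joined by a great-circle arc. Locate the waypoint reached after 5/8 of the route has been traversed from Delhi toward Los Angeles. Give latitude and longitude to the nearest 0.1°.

The haversine formula gives a central angle δ ≈ 2.021 rad (115.8°) between the endpoints.
Interpolate at f = 5/8 with slerp weights a = sin((1−f)δ)/sin δ ≈ 0.763, b = sin(fδ)/sin δ ≈ 1.058.
p = a·p₁ + b·p₂ ≈ (-0.269, -0.119, 0.956); φ = arcsin(p_z) ≈ 72.87°, λ = atan2(p_y, p_x) ≈ -156.12°.

≈ lat 72.9°, lon -156.1°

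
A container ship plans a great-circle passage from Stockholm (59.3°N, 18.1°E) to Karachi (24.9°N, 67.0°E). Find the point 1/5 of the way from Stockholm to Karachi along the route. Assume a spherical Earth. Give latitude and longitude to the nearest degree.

≈ (54°N, 33°E)

The haversine formula gives a central angle δ ≈ 0.841 rad (48.2°) between the endpoints.
Interpolate at f = 1/5 with slerp weights a = sin((1−f)δ)/sin δ ≈ 0.836, b = sin(fδ)/sin δ ≈ 0.225.
p = a·p₁ + b·p₂ ≈ (0.485, 0.320, 0.814); φ = arcsin(p_z) ≈ 54.45°, λ = atan2(p_y, p_x) ≈ 33.41°.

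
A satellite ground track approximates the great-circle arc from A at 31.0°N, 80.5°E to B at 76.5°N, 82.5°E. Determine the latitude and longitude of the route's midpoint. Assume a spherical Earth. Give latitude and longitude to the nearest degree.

≈ 54°N, 81°E

Convert each endpoint to a unit vector on the sphere (x = cos φ cos λ, y = cos φ sin λ, z = sin φ).
The central angle between the endpoints is δ = arccos(p₁·p₂) ≈ 0.794 rad (45.5°).
Interpolate at f = 1/2 with slerp weights a = sin((1−f)δ)/sin δ ≈ 0.542, b = sin(fδ)/sin δ ≈ 0.542.
p = a·p₁ + b·p₂ ≈ (0.093, 0.584, 0.806); φ = arcsin(p_z) ≈ 53.75°, λ = atan2(p_y, p_x) ≈ 80.93°.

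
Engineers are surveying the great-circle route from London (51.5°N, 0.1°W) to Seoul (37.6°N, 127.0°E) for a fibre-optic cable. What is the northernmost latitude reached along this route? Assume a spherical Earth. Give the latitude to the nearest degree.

≈ 66°N

The great circle lies in the plane with unit normal n̂ = (p₁ × p₂)/|p₁ × p₂|.
Here n̂_z ≈ +0.400; the vertex latitude is φ_max = arccos|n̂_z| ≈ 66.4°.
Check via Clairaut: cos φ_max = |cos φ₁| · sin C = cos(51.5°)·sin(40.0°) ≈ 0.400, again giving ≈ 66.4°.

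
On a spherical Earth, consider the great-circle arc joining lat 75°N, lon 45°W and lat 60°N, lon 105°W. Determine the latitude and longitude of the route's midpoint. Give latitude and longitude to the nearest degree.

≈ lat 70°N, lon 85°W

Write both endpoints as unit vectors p₁, p₂ with components (cos φ cos λ, cos φ sin λ, sin φ).
The central angle between the endpoints is δ = arccos(p₁·p₂) ≈ 0.448 rad (25.7°).
Interpolate at f = 1/2 with slerp weights a = sin((1−f)δ)/sin δ ≈ 0.513, b = sin(fδ)/sin δ ≈ 0.513.
p = a·p₁ + b·p₂ ≈ (0.027, -0.342, 0.939); φ = arcsin(p_z) ≈ 69.96°, λ = atan2(p_y, p_x) ≈ -85.40°.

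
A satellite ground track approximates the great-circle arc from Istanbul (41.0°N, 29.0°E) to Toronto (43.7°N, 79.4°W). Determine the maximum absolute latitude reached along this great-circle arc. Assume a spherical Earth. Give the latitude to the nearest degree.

The great circle lies in the plane with unit normal n̂ = (p₁ × p₂)/|p₁ × p₂|.
Here n̂_z ≈ -0.539; the vertex latitude is φ_max = arccos|n̂_z| ≈ 57.4°.

≈ 57°N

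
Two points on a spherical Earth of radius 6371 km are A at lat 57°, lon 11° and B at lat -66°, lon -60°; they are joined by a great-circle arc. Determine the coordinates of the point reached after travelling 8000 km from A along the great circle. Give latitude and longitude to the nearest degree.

The haversine formula gives a central angle δ ≈ 2.338 rad (134.0°) between the endpoints. The total great-circle distance is δ·R ≈ 2.338 × 6371 ≈ 14895 km, so the target fraction is f = 8000/14895 ≈ 0.537.
Interpolate at f ≈ 0.537 with slerp weights a = sin((1−f)δ)/sin δ ≈ 1.226, b = sin(fδ)/sin δ ≈ 1.321.
p = a·p₁ + b·p₂ ≈ (0.924, -0.338, -0.178); φ = arcsin(p_z) ≈ -10.24°, λ = atan2(p_y, p_x) ≈ -20.07°.

≈ lat -10°, lon -20°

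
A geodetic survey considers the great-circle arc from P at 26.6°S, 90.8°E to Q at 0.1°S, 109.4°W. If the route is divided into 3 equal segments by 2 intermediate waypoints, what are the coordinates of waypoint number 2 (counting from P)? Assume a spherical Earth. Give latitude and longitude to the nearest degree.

≈ 39°S, 143°W

Convert each endpoint to a unit vector on the sphere (x = cos φ cos λ, y = cos φ sin λ, z = sin φ).
The central angle between the endpoints is δ = arccos(p₁·p₂) ≈ 2.565 rad (147.0°).
Interpolate at f = 2/3 with slerp weights a = sin((1−f)δ)/sin δ ≈ 1.384, b = sin(fδ)/sin δ ≈ 1.817.
p = a·p₁ + b·p₂ ≈ (-0.621, -0.476, -0.623); φ = arcsin(p_z) ≈ -38.54°, λ = atan2(p_y, p_x) ≈ -142.52°.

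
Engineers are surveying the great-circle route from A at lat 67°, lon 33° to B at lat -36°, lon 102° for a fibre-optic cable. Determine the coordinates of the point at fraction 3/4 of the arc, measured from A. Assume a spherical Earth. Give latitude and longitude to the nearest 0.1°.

Convert each endpoint to a unit vector on the sphere (x = cos φ cos λ, y = cos φ sin λ, z = sin φ).
The central angle between the endpoints is δ = arccos(p₁·p₂) ≈ 2.013 rad (115.3°).
Interpolate at f = 3/4 with slerp weights a = sin((1−f)δ)/sin δ ≈ 0.534, b = sin(fδ)/sin δ ≈ 1.104.
p = a·p₁ + b·p₂ ≈ (-0.011, 0.987, -0.158); φ = arcsin(p_z) ≈ -9.09°, λ = atan2(p_y, p_x) ≈ 90.63°.

≈ lat -9.1°, lon 90.6°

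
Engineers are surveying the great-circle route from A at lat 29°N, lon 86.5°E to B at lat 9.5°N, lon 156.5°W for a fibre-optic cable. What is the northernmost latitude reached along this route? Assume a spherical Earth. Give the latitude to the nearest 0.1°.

≈ 36.0°N

The great circle lies in the plane with unit normal n̂ = (p₁ × p₂)/|p₁ × p₂|.
Here n̂_z ≈ +0.809; the vertex latitude is φ_max = arccos|n̂_z| ≈ 36.0°.
Check via Clairaut: cos φ_max = |cos φ₁| · sin C = cos(29.0°)·sin(67.6°) ≈ 0.809, again giving ≈ 36.0°.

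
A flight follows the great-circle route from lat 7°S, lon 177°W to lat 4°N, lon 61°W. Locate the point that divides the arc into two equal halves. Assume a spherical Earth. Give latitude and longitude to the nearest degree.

The haversine formula gives a central angle δ ≈ 2.029 rad (116.3°) between the endpoints.
Interpolate at f = 1/2 with slerp weights a = sin((1−f)δ)/sin δ ≈ 0.947, b = sin(fδ)/sin δ ≈ 0.947.
p = a·p₁ + b·p₂ ≈ (-0.481, -0.876, -0.049); φ = arcsin(p_z) ≈ -2.83°, λ = atan2(p_y, p_x) ≈ -118.77°.

≈ lat 3°S, lon 119°W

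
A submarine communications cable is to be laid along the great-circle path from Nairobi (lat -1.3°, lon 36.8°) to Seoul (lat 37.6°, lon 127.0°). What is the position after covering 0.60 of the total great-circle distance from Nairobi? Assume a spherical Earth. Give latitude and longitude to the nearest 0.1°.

≈ lat 28.9°, lon 84.3°

Write both endpoints as unit vectors p₁, p₂ with components (cos φ cos λ, cos φ sin λ, sin φ).
The central angle between the endpoints is δ = arccos(p₁·p₂) ≈ 1.587 rad (91.0°).
Interpolate at f = 0.60 with slerp weights a = sin((1−f)δ)/sin δ ≈ 0.593, b = sin(fδ)/sin δ ≈ 0.815.
p = a·p₁ + b·p₂ ≈ (0.086, 0.871, 0.484); φ = arcsin(p_z) ≈ 28.93°, λ = atan2(p_y, p_x) ≈ 84.34°.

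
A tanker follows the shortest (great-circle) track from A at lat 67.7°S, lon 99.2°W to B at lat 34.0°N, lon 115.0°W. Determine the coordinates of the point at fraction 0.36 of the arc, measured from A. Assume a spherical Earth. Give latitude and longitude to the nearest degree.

From cos δ = sin φ₁ sin φ₂ + cos φ₁ cos φ₂ cos Δλ, the central angle is δ ≈ 1.787 rad (102.4°).
Interpolate at f = 0.36 with slerp weights a = sin((1−f)δ)/sin δ ≈ 0.932, b = sin(fδ)/sin δ ≈ 0.614.
p = a·p₁ + b·p₂ ≈ (-0.272, -0.811, -0.519); φ = arcsin(p_z) ≈ -31.25°, λ = atan2(p_y, p_x) ≈ -108.53°.

≈ lat 31°S, lon 109°W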